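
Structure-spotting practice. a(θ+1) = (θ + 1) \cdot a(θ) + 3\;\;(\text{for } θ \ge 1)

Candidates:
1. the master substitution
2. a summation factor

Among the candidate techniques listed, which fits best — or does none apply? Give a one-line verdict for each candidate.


Method: a summation factor — with the index-dependent coefficient θ + 1, dividing by the cumulative product turns the left side into a pure difference.
- the master substitution: the recursive argument is a shift of the index, not a fixed fraction of it.
- a summation factor — applicable, and directly so.


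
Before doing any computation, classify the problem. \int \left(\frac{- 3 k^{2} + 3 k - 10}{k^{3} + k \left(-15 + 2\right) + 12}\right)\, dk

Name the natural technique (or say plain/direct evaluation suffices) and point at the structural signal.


Technique: partial fractions — the bottom factors while the top stays lower-degree — split into simple fractions and integrate piece by piece.


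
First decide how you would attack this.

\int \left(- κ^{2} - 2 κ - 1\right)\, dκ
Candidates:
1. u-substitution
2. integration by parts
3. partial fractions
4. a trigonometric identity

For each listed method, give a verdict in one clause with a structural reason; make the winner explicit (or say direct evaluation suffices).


Diagnosis: no special technique — nothing composite, nothing rational, nothing trigonometric — each constant-multiple power of κ integrates by the power rule alone.
- u-substitution: any workable substitution here is cosmetic — the integrand is already in directly integrable form.
- integration by parts — splitting off a factor buys nothing — the integrand integrates directly without parts.
- partial fractions — the expression is not a ratio of polynomials that decomposes further.
- a trigonometric identity — with no trigonometric functions present, identity rewriting has no target.


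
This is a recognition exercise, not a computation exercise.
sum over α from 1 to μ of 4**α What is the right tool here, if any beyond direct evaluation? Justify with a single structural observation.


Diagnosis: the geometric series formula — term-over-term division gives 4 every time — index-free ratio, geometric sum formula applies.


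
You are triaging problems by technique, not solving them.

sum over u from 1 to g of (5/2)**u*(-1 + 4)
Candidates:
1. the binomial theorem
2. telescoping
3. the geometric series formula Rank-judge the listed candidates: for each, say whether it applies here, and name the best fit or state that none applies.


Technique: the geometric series formula — each summand is the previous one scaled by 5/2; that constant multiplier is itself the geometric structure.
- the binomial theorem: the terms lack the binomial-coefficient-weighted complementary-power pattern of an expansion.
- telescoping: the summand is not presented as a shifted difference — a telescoping rewrite may exist, but the displayed structure does not offer one.
- the geometric series formula: yes, a natural case for it.


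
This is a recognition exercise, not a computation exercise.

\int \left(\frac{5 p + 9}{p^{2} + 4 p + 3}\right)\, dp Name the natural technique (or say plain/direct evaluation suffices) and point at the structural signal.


Diagnosis: partial fractions — once p^{2} + 4 p + 3 is factored, each root contributes a simple-fraction term; integrate them one at a time.


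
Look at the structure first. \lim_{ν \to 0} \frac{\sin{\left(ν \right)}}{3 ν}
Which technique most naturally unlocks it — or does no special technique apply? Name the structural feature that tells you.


Best approach: l'Hôpital's rule (0/0) — plug in 0: top and bottom both hit zero, so differentiate each and retry. A local series expansion at the point resolves it as well; the rule is the packaged version of that step.


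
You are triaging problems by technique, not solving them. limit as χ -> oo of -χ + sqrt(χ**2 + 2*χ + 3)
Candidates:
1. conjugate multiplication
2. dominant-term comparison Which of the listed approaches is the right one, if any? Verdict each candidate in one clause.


Method: conjugate multiplication — divergence minus divergence hides a finite answer — expose it by pairing sqrt(χ**2 + 2*χ + 3) - χ with its conjugate.
- conjugate multiplication — applies; the problem has the shape this method handles.
- dominant-term comparison: leading-power comparison does not apply to this form.


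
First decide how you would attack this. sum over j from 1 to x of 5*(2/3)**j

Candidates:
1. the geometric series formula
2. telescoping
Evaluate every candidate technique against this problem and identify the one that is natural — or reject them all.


Verdict: the geometric series formula — each term is 2/3 times the previous one, so the geometric-series formula applies directly.
- the geometric series formula — a fit — the right tool for this form.
- telescoping — the summand is not presented as a shifted difference — a telescoping rewrite may exist, but the displayed structure does not offer one.


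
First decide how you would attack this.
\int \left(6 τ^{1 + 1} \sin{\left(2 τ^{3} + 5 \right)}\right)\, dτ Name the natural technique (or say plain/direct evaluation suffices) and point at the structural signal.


Verdict: u-substitution — viewed as a product, the integrand is a composition evaluated at 2 τ^{3} + 5 times (a constant multiple of) that inner expression's derivative, so u = 2 τ^{3} + 5 makes it elementary.


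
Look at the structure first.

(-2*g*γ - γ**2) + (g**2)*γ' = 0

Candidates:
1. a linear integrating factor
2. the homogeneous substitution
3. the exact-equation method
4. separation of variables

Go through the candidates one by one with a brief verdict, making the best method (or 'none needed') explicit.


Technique: the homogeneous substitution — the slope is degree-zero homogeneous: the ratio substitution v = γ/g collapses it. This doubles as a Bernoulli equation in the unknown as written; the homogeneous route needs no setup at all.
- a linear integrating factor: a nonlinear term in the unknown puts this outside the integrating-factor template.
- the homogeneous substitution: yes — fits the structure here.
- the exact-equation method — the mixed partial derivatives differ, so the left side is not a total differential.
- separation of variables — the two dependences do not factor apart.


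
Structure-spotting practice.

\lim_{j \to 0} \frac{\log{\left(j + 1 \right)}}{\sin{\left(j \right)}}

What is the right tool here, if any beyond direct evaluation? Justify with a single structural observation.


Verdict: l'Hôpital's rule (0/0) — the 0/0 form at 0 is the signature situation for l'Hôpital's rule. A local series expansion at the point resolves it as well; the rule is the packaged version of that step.


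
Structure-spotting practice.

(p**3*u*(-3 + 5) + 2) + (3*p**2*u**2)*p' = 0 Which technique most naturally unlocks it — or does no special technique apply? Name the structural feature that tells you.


Diagnosis: the exact-equation method — take the mixed partials of (p**3*u*(-3 + 5) + 2) and 3*p**2*u**2: they are equal, which certifies an exact differential.


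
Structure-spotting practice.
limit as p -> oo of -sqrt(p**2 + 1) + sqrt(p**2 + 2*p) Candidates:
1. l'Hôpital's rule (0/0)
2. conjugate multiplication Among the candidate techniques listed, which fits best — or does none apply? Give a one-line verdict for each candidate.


Technique: conjugate multiplication — this difference gives up after one conjugate multiplication — the radical structure cancels against its conjugate.
- l'Hôpital's rule (0/0): the expression is a difference driving to ∞ − ∞, not a 0/0 quotient — there is no ratio for the rule to differentiate.
- conjugate multiplication: applies; the problem has the shape this method handles.


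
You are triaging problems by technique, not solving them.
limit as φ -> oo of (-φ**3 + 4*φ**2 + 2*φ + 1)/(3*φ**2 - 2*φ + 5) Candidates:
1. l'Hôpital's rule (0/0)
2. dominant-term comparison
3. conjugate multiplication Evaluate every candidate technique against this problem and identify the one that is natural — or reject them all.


Method: dominant-term comparison — as φ grows, only the highest-degree terms matter — compare leading terms and read the limit off.
- l'Hôpital's rule (0/0) — no 0/0 form appears: written as one quotient, top and bottom both grow without bound, and the ratio is decided by their leading terms.
- dominant-term comparison — yes, a natural case for it.
- conjugate multiplication — multiplying by a conjugate would not remove any indeterminacy here.


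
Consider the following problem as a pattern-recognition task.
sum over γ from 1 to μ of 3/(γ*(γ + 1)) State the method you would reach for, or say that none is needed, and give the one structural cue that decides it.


Verdict: telescoping — split 3/(γ*(γ + 1)) by partial fractions and the pieces are one function at shifted arguments — interior terms cancel.


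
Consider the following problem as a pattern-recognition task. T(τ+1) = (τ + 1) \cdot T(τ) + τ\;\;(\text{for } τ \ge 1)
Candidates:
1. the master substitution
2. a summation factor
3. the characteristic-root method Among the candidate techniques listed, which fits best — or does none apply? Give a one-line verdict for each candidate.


Verdict: a summation factor — first-order, linear, moving coefficient τ + 1: the discrete analogue of an integrating factor handles it.
- the master substitution: with no divided-index recursive call, reindexing by powers of a base buys nothing.
- a summation factor: yes — fits the structure here.
- the characteristic-root method — the coefficients change with the index, which the root method cannot absorb.


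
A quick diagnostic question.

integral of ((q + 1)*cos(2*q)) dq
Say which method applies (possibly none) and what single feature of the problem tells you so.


Technique: integration by parts — q + 1 dies after finitely many derivatives while cos(2*q) cycles under integration — the tabular/parts setup.


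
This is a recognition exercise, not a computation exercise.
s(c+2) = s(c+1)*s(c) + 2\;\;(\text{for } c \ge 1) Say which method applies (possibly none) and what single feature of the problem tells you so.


Best approach: no special technique — no ansatz, no master substitution, no summation factor survives the nonlinearity here.


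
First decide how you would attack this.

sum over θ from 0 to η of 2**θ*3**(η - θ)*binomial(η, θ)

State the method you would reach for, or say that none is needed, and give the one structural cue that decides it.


Verdict: the binomial theorem — terms weighting binomial(η, θ) against matched powers of 2 and 3 reassemble into (2 + 3)^η by the binomial theorem.


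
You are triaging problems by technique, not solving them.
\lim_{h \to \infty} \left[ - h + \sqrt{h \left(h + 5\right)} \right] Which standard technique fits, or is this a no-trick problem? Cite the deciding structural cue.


Best approach: conjugate multiplication — this difference gives up after one conjugate multiplication — the radical structure cancels against its conjugate.


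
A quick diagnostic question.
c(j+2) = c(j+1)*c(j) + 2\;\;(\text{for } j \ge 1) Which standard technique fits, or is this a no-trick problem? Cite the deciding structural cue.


Verdict: no special technique — the unknown enters the rule nonlinearly, not as a weighted sum — no linear method is even well-posed.


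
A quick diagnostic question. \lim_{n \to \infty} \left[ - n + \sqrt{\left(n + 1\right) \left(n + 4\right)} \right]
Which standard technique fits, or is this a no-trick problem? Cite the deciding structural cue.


Diagnosis: conjugate multiplication — this difference gives up after one conjugate multiplication — the radical structure cancels against its conjugate.


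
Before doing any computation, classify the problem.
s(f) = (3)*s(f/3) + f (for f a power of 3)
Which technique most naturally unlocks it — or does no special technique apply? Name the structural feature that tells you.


Best approach: the master substitution — the index is divided (f/3), not shifted — substitute f = 3^m to straighten it into a shift recurrence.


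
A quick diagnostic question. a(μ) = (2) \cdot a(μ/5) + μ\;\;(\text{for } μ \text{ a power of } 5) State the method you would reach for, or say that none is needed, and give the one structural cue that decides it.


Diagnosis: the master substitution — treat m = log base 5 of μ as the new clock: one recursion step advances m by one while μ scales by 5.


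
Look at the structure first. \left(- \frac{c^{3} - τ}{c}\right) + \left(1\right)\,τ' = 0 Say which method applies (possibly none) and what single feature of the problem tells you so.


Verdict: a linear integrating factor — the unknown enters only to the first power against a nonzero forcing term — the integrating-factor template applies directly.


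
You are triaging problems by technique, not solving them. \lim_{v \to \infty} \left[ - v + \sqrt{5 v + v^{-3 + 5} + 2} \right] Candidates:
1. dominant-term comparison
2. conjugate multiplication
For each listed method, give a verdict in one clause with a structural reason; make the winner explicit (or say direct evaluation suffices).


Technique: conjugate multiplication — this difference gives up after one conjugate multiplication — the radical structure cancels against its conjugate.
- dominant-term comparison — leading-power comparison does not apply to this form.
- conjugate multiplication: a fit — the right tool for this form.


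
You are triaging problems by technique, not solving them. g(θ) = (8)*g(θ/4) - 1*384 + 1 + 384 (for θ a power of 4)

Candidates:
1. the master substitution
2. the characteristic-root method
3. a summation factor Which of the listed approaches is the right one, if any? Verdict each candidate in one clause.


Technique: the master substitution — the index is divided (θ/4), not shifted — substitute θ = 4^m to straighten it into a shift recurrence.
- the master substitution — applicable, and directly so.
- the characteristic-root method: the recursion divides its index rather than shifting it — outside the constant-shift family the root method covers.
- a summation factor — the recursion divides its index rather than shifting it — there is no previous-term chain for a summation factor to telescope.


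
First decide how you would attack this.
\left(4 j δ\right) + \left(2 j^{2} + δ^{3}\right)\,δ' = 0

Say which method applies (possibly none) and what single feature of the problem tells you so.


Technique: the exact-equation method — checking ∂/∂δ of 4 j δ against ∂/∂j of 2 j^{2} + δ^{3}: they match — the equation is exact as it stands.


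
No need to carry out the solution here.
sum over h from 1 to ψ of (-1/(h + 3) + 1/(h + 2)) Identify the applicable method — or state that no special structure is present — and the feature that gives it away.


Verdict: telescoping — each term adds 1/(h + 2) and subtracts the same expression advanced one index; that subtracted piece cancels against the next term's added copy — only the boundary terms survive.


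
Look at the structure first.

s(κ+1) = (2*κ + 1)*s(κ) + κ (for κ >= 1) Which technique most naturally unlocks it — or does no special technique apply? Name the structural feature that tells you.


Verdict: a summation factor — first-order, linear, moving coefficient 2*κ + 1: the discrete analogue of an integrating factor handles it.


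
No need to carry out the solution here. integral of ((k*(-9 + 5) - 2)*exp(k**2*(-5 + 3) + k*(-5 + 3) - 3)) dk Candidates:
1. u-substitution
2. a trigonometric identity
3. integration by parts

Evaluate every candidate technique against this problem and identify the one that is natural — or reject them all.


Best approach: u-substitution — viewed as a product, the integrand is a composition evaluated at (k**2*(-5 + 3) + k*(-5 + 3) - 3) times (a constant multiple of) that inner expression's derivative, so u = (k**2*(-5 + 3) + k*(-5 + 3) - 3) makes it elementary.
- u-substitution: yes — fits the structure here.
- a trigonometric identity — with no trigonometric functions present, identity rewriting has no target.
- integration by parts — a polynomial factor is present, but its partner is not an exp, sine, or cosine of a degree-1 argument, nor a logarithm.


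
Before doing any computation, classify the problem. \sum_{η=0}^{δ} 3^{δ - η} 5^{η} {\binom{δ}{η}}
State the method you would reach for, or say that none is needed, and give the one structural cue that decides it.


Method: the binomial theorem — the binomial coefficients weight matched powers of 5 and 3, which is exactly the expansion of a binomial power.


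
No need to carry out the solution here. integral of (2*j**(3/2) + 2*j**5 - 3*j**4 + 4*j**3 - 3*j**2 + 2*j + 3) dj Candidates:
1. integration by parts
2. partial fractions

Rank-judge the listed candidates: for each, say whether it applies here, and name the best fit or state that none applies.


Best approach: no special technique — every term is a constant multiple of a power of j; term-wise power-rule integration needs no preliminary transformation.
- integration by parts: the nonconstant-polynomial-times-standard-kernel pattern (an exp, sine, cosine, or logarithm partner) is absent.
- partial fractions — there is no rational-function structure to decompose.


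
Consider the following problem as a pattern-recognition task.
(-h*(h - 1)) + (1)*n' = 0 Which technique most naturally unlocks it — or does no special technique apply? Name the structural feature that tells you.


Technique: no special technique — the slope is a function of h alone, so integrate both sides directly.


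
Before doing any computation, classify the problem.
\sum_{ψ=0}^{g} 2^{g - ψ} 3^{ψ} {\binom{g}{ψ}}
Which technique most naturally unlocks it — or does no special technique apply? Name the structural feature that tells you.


Best approach: the binomial theorem — binomial coefficients against complementary powers of 3 and 2: recognize the binomial expansion and resum.


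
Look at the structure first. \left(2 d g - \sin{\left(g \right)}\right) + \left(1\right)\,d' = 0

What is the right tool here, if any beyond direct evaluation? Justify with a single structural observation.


Best approach: a linear integrating factor — linear in the unknown with genuine forcing: multiply through by the exponential of the integrated coefficient and the left side closes into one derivative.


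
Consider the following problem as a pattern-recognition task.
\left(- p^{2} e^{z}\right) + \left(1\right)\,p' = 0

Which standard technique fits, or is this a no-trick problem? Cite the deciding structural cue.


Technique: separation of variables — a product of single-variable factors, e^{z} and p^{2} — the textbook separable form.


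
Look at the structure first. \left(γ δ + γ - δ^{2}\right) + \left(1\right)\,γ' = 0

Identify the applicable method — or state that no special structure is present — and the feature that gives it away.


Best approach: a linear integrating factor — the unknown enters only to the first power against a nonzero forcing term — the integrating-factor template applies directly.


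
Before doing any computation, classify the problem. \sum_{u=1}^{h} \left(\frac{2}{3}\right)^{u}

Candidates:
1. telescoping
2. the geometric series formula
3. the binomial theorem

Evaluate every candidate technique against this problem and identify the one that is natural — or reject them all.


Method: the geometric series formula — the ratio of consecutive terms is the constant \frac{2}{3}, independent of the index — a geometric sum.
- telescoping — the terms as presented offer no neighboring cancellation — a telescoping rewrite may exist, but the displayed structure does not hand one over.
- the geometric series formula — applicable, and directly so.
- the binomial theorem: the terms lack the binomial-coefficient-weighted complementary-power pattern of an expansion.


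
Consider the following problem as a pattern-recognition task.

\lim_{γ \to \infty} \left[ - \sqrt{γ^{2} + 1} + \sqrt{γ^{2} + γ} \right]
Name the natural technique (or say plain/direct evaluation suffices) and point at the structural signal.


Method: conjugate multiplication — this difference gives up after one conjugate multiplication — the radical structure cancels against its conjugate.


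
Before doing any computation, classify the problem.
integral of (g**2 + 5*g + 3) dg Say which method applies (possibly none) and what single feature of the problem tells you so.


Best approach: no special technique — nothing composite, nothing rational, nothing trigonometric — each constant-multiple power of g integrates by the power rule alone.


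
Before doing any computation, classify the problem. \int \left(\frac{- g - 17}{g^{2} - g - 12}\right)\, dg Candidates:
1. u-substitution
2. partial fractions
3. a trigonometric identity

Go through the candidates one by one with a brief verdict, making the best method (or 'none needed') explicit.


Diagnosis: partial fractions — the factorization of g^{2} - g - 12 is the whole battle; after it, each term is a table integral.
- u-substitution: no subexpression of the integrand serves as a whole-integral substitution inner — individual terms may offer their own, but none carries its derivative as a factor of the full integrand; a working change of variable would have to be constructed from outside the expression.
- partial fractions — a fit — the right tool for this form.
- a trigonometric identity: no sine or cosine appears, so there is nothing for a trigonometric identity to act on.


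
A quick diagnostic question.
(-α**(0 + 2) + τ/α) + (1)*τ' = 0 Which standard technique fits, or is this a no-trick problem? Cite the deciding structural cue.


Best approach: a linear integrating factor — the unknown enters only to the first power against a nonzero forcing term — the integrating-factor template applies directly.


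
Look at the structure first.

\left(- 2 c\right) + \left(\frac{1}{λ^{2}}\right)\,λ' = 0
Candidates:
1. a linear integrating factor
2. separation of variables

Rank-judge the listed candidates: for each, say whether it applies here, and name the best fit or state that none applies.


Best approach: separation of variables — one side of the product carries the independent variable, the other the unknown — the textbook separation shape.
- a linear integrating factor: a nonlinear term in the unknown puts this outside the integrating-factor template.
- separation of variables: applicable, and directly so.


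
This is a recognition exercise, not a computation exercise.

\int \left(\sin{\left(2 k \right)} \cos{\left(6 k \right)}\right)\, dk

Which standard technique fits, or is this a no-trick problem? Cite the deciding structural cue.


Diagnosis: a trigonometric identity — \sin{\left(2 k \right)} \cos{\left(6 k \right)} is a beat pattern — rewrite the product as a sum of single-frequency waves before integrating.


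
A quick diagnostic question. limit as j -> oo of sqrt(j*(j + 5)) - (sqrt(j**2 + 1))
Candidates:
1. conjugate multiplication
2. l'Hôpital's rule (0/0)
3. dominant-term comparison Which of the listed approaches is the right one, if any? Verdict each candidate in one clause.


Technique: conjugate multiplication — infinity minus infinity with a radical in play — multiply by the conjugate so the divergences of sqrt(j*(j + 5)) and sqrt(j**2 + 1) annihilate.
- conjugate multiplication: yes — fits the structure here.
- l'Hôpital's rule (0/0) — the expression is a difference driving to ∞ − ∞, not a 0/0 quotient — there is no ratio for the rule to differentiate.
- dominant-term comparison — this limit is not decided by comparing polynomial growth at infinity.


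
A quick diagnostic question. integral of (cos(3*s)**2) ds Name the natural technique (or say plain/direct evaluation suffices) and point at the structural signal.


Technique: a trigonometric identity — the even trigonometric power cos(3*s)**2 reduces by a double-angle identity before any integration is attempted.


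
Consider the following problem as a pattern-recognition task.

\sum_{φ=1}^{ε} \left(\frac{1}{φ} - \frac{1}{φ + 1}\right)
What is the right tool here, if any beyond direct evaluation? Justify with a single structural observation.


Verdict: telescoping — the generic term is a one-step difference of \frac{1}{φ}, so partial sums shortcut to endpoint evaluation.


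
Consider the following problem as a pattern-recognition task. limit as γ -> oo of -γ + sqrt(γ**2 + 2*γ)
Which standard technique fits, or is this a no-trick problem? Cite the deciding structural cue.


Diagnosis: conjugate multiplication — turning the difference into a conjugate-rationalized ratio makes the limit readable.


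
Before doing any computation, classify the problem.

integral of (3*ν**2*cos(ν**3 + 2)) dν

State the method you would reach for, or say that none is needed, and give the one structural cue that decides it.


Method: u-substitution — read it as f(ν**3 + 2) times a constant multiple of d(ν**3 + 2): one substitution, u = ν**3 + 2, finishes it.


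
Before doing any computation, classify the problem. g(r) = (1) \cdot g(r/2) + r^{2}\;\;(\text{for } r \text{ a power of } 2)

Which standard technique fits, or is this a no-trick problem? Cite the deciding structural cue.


Best approach: the master substitution — the argument shrinks by the factor 2, so measure the index on a logarithmic scale and the recursion becomes a shift.


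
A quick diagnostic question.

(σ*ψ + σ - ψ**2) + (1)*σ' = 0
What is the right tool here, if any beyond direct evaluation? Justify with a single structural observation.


Method: a linear integrating factor — the unknown enters only to the first power against a nonzero forcing term — the integrating-factor template applies directly.


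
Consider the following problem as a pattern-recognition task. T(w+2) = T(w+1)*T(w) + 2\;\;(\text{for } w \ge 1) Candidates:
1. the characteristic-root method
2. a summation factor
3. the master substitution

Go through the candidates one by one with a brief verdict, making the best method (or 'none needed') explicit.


Technique: no special technique — this one you iterate or analyze qualitatively: the nonlinearity defeats linear solution methods.
- the characteristic-root method — nonlinearity rules out exponential-mode superposition from the start.
- a summation factor: no summation factor applies — the rule is not linear in the sequence values.
- the master substitution: the recursion shifts the index rather than dividing it.


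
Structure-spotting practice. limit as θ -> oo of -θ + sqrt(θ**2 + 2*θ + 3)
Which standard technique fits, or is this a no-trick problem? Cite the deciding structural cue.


Technique: conjugate multiplication — neither sqrt(θ**2 + 2*θ + 3) nor θ converges alone, so rewrite their difference as a conjugate-rationalized quotient first.


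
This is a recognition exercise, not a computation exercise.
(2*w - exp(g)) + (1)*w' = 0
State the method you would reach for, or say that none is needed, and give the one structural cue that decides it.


Method: a linear integrating factor — w enters only linearly with coefficient 2; multiply by exp of the integral of 2 and the left side becomes one derivative.


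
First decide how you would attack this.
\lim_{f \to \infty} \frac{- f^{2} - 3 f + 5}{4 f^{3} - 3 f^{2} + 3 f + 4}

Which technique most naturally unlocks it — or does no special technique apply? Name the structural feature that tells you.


Best approach: dominant-term comparison — divide through by the highest power of f; every lower-order term dies and the dominant terms decide the limit. As a single quotient, the ∞/∞ shape would yield to repeated differentiation as well — the growth comparison gets there in one look.


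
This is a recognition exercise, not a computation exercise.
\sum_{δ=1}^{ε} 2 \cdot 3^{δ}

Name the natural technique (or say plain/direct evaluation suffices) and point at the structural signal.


Best approach: the geometric series formula — each term is 3 times the previous one, so the geometric-series formula applies directly.


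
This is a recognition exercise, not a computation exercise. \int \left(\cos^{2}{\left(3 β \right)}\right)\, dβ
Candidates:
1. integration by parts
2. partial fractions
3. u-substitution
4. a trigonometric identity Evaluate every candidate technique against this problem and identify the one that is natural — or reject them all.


Method: a trigonometric identity — \cos^{2}{\left(3 β \right)} is an even power — the power-reduction identity rewrites it into first-degree cosines.
- integration by parts: not the fit here: there is no polynomial factor to ladder down — parts can still close the trigonometric product by recursion, though the identity rewrite is the direct route.
- partial fractions: there is no rational-function structure to decompose.
- u-substitution: no subexpression of the integrand pairs with its own derivative as a factor — individual terms may offer their own substitutions, but any change of variable covering the whole integral would have to be constructed from outside the expression.
- a trigonometric identity — yes — fits the structure here.


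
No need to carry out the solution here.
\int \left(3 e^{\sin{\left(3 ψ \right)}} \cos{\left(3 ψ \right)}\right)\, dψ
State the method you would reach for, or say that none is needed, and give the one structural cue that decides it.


Diagnosis: u-substitution — collected, the integrand has one factor that is, up to a constant, the derivative of an inner expression the rest depends on — substitute for that inner expression.


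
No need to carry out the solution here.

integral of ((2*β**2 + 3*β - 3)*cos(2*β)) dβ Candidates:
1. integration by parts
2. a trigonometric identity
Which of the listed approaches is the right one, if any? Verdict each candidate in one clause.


Method: integration by parts — the integrand splits as 2*β**2 + 3*β - 3 times cos(2*β) — repeatedly differentiating the polynomial part kills it, which is the parts ladder.
- integration by parts: applies; the problem has the shape this method handles.
- a trigonometric identity — the trigonometric factor has no even power to reduce and no cross-frequency product to convert — the standard power-reduction and product-to-sum identities do not engage it.


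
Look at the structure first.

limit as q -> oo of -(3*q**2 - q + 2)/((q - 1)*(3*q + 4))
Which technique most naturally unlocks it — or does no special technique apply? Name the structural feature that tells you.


Method: dominant-term comparison — growth-rate triage: the leading powers of q decide the limit, everything else is noise. Differentiating the expression as a single quotient would eventually settle it as well; matching dominant growth settles it immediately.


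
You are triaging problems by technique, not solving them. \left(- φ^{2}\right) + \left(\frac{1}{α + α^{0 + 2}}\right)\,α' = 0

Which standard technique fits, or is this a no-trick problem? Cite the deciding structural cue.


Diagnosis: separation of variables — all dependence on the two variables factors apart, the defining separable shape. This doubles as a Bernoulli equation in the unknown as written; dividing and integrating works on it directly.


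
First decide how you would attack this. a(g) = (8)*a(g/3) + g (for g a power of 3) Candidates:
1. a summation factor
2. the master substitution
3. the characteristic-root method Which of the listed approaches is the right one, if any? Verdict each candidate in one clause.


Method: the master substitution — treat m = log base 3 of g as the new clock: one recursion step advances m by one while g scales by 3.
- a summation factor: the recursion divides its index rather than shifting it — there is no previous-term chain for a summation factor to telescope.
- the master substitution — yes — fits the structure here.
- the characteristic-root method: the recursion divides its index rather than shifting it — outside the constant-shift family the root method covers.


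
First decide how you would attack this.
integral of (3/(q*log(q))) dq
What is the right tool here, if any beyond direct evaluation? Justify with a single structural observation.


Technique: u-substitution — collected, the integrand has one factor that is, up to a constant, the derivative of an inner expression the rest depends on — substitute for that inner expression.


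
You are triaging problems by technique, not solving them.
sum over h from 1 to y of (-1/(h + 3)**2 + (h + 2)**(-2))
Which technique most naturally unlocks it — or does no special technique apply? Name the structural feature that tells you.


Diagnosis: telescoping — the piece each term subtracts is (h + 2)**(-2) advanced by one index, and it reappears with a plus sign leading the following term — the sum collapses to its boundary terms.


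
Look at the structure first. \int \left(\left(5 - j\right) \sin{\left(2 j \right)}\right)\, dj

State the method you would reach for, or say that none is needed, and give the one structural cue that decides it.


Method: integration by parts — differentiate 5 - j, integrate \sin{\left(2 j \right)}: each pass lowers the polynomial degree, so parts terminates.


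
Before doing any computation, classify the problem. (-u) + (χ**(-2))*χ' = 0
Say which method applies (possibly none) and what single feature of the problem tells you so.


Technique: separation of variables — separating collects all χ-dependence with the derivative and leaves all u-dependence opposite: variables separate. One could also solve this as an exact equation; with each coefficient in its own variable, separating is the same work with fewer steps.


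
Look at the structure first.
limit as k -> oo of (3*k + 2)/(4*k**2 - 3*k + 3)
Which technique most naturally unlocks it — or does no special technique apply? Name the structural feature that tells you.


Method: dominant-term comparison — divide by the highest power of k present: lower-order terms vanish and the dominant ratio remains. Viewed as a single quotient this is an ∞/∞ form — an at-infinity application of l'Hôpital's rule would also resolve it; comparing leading growth reads the answer without differentiating.


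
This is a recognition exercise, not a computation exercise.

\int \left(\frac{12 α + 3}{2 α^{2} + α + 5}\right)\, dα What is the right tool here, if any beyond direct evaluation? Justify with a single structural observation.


Method: u-substitution — structure check: outer function, inner expression 2 α^{2} + α + 5, inner derivative as a factor — the classic u = 2 α^{2} + α + 5 pattern.


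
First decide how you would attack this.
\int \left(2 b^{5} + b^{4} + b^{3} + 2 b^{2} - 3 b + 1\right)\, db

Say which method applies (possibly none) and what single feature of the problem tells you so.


Best approach: no special technique — the integrand is a sum of constant multiples of powers of b — integrate term by term.


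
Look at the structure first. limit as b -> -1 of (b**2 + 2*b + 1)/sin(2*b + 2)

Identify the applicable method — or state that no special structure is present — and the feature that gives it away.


Verdict: l'Hôpital's rule (0/0) — numerator and denominator both vanish at -1 — a genuine 0/0 form, which is exactly when l'Hôpital applies. One could equally expand both pieces locally and compare leading terms; the rule does that in one stroke.


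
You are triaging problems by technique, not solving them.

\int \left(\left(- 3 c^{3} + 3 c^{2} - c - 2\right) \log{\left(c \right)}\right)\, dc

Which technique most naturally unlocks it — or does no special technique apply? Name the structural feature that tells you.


Diagnosis: integration by parts — the logarithm \log{\left(c \right)} has no power-rule antiderivative to read off directly, but its derivative is algebraic — so differentiate \log{\left(c \right)} and integrate the polynomial factor - 3 c^{3} + 3 c^{2} - c - 2.


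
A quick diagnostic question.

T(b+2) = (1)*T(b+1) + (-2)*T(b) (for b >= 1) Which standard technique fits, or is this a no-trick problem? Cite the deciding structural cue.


Method: the characteristic-root method — no index-dependence in the weights and nothing inhomogeneous: classic characteristic-equation setup.


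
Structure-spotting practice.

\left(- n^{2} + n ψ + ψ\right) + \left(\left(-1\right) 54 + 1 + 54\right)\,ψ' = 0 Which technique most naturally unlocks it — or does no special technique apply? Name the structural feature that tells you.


Technique: a linear integrating factor — linear in the unknown with genuine forcing: multiply through by the exponential of the integrated coefficient and the left side closes into one derivative.


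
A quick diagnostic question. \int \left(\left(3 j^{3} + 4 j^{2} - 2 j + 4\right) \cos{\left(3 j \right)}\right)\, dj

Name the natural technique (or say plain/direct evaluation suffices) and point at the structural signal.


Method: integration by parts — differentiate 3 j^{3} + 4 j^{2} - 2 j + 4, integrate \cos{\left(3 j \right)}: each pass lowers the polynomial degree, so parts terminates.


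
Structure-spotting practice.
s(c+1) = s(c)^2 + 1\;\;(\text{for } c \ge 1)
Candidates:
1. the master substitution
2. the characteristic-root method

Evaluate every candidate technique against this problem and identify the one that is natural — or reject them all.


Method: no special technique — the unknown sequence enters the update nonlinearly, so no linear method fits the recurrence as written — direct iteration remains.
- the master substitution — this is shift-type recursion, outside the divide-and-conquer template.
- the characteristic-root method: nonlinearity rules out exponential-mode superposition from the start.


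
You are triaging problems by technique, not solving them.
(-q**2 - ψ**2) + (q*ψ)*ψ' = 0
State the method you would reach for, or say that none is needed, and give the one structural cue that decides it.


Technique: the homogeneous substitution — the slope's numerator and denominator share total degree; set v = ψ/q and the equation drops to separable form. Rearranged, this also fits the Bernoulli template directly; the homogeneous substitution reads the structure without the rearrangement.


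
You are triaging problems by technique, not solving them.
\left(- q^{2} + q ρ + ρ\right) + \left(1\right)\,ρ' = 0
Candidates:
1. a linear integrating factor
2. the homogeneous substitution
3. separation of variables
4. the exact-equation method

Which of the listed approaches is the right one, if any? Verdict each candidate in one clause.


Method: a linear integrating factor — linear in the unknown with genuine forcing: multiply through by the exponential of the integrated coefficient and the left side closes into one derivative.
- a linear integrating factor: yes — fits the structure here.
- the homogeneous substitution: solved for the derivative, the right side changes under joint scaling of the two variables.
- separation of variables: no algebra isolates the independent variable on one side and the unknown on the other.
- the exact-equation method — exactness fails on the nose — the mixed partials do not match.


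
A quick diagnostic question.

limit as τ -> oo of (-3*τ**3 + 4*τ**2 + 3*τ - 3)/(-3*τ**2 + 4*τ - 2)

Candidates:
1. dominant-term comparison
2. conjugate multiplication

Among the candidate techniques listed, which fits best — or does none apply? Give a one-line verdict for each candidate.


Diagnosis: dominant-term comparison — as τ grows, only the highest-degree terms matter — compare leading terms and read the limit off.
- dominant-term comparison — a fit — the right tool for this form.
- conjugate multiplication — there is no infinity-minus-infinity radical difference to rationalize.
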